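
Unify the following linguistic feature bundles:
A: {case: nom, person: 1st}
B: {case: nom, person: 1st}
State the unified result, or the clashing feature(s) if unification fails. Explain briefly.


Compare features:
case: A=nom vs B=nom -> unified: nom
person: A=1st vs B=1st -> unified: 1st
No clashes found.

Unified: {case: nom, person: 1st}


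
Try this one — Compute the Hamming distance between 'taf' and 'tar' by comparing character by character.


Alignment:
Position 1: 't' vs 't' = match
Position 2: 'a' vs 'a' = match
Position 3: 'f' vs 'r' = DIFFER
Total differences: 1

1


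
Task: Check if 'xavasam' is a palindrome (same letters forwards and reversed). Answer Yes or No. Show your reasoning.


Forward: 'xavasam'
Reversed: 'masavax'
They differ.

No


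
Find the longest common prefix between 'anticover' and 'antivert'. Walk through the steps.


Compare from the start: 4 characters match: 'anti'. Mismatch at position 5: 'c' vs 'v'.

anti


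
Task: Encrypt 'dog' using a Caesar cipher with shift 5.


Shift each letter by 5: d -> i, o -> t, g -> l. Result: 'itl'.

itl


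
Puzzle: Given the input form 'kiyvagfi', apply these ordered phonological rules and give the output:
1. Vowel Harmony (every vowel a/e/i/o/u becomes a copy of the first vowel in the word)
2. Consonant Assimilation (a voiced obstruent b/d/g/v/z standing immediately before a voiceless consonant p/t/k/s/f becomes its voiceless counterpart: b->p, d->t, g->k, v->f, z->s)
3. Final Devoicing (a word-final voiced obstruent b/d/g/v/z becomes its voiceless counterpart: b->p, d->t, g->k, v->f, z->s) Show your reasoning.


Starting form: 'kiyvagfi'
Rule 1: Vowel Harmony: all vowels become 'i' (matching first vowel). 'kiyvagfi' -> 'kiyvigfi'
Rule 2: Consonant Assimilation: voiced obstruent before voiceless consonant becomes voiceless ('gf' -> 'kf'). 'kiyvigfi' -> 'kiyvikfi'
Rule 3: Final Devoicing: the word ends in the vowel 'i', not a consonant. No change.
Final form: 'kiyvikfi'

kiyvikfi


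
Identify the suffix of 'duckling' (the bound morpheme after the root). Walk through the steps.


The word 'duckling' = 'duck' (root) + '-ling' (suffix). The suffix is '-ling'.

ling


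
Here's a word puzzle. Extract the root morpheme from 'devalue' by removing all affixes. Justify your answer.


Remove prefix 'de' from 'devalue' to get root 'value'.

value


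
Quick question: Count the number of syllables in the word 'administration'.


Break 'administration' into syllables: ad-min-is-tra-tion -> ad | min | is | tra | tion = 5 syllables

5 syllables


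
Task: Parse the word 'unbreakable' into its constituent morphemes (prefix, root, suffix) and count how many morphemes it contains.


Step 1: Identify prefix: 'un' (meaning: not/reverse)
Step 2: Identify root: 'break'
Step 3: Identify suffix(es): 'able'
Decomposition: un- (prefix: not/reverse) + break (root) + -able (suffix: capable of)
Total morphemes: 3

3 morphemes (un- (prefix: not/reverse) + break (root) + -able (suffix: capable of))


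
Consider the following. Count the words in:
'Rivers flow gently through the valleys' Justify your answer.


Split into words: Rivers | flow | gently | through | the | valleys = 6 words.

6


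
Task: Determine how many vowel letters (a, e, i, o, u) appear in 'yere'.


Vowels in 'yere': e, e = 2 vowels.

2


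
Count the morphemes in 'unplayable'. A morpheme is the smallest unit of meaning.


Decomposition: un- (prefix) + play (root) + -able (suffix) = 3 morpheme(s)

3 morphemes


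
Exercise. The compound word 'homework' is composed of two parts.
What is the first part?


Split 'homework' into 'home' + 'work'. The first part is 'home'.

home


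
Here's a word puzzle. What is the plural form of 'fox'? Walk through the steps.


Apply rule: Add -es (sibilant/fricative ending). 'fox' becomes 'foxes'.

foxes


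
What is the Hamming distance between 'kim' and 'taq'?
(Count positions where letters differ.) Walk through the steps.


Alignment:
Position 1: 'k' vs 't' = DIFFER
Position 2: 'i' vs 'a' = DIFFER
Position 3: 'm' vs 'q' = DIFFER
Total differences: 3

3


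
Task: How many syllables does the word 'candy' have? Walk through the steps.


Break 'candy' into syllables: can-dy -> can | dy = 2 syllables

2 syllables


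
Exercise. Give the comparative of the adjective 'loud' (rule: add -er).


Apply comparative formation (add -er): 'loud' -> 'louder'.

louder


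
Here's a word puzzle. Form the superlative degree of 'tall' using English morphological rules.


Apply superlative formation (add -est): 'tall' -> 'tallest'.

tallest


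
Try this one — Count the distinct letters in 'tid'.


Unique letters in 'tid': {d, i, t} = 3 distinct letters.

3


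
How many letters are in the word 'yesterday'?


Spell out 'yesterday' and number each letter: y(1), e(2), s(3), t(4), e(5), r(6), d(7), a(8), y(9). Total: 9 letters.

9


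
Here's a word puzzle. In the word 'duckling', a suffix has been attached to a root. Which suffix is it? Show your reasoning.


The word 'duckling' = 'duck' (root) + '-ling' (suffix). The suffix is '-ling'.

ling


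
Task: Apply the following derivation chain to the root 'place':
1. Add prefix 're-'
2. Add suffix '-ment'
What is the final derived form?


Step 1: Add prefix 're-' to 'place' = 'replace'
Step 2: Add suffix '-ment' to 'replace' = 'replacement'

replacement


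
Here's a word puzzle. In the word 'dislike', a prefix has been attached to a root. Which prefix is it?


The word 'dislike' = 'dis' (prefix) + 'like' (root). The prefix is 'dis'.

dis


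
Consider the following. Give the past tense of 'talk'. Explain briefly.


Apply rule: Add -ed. 'talk' becomes 'talked'.

talked


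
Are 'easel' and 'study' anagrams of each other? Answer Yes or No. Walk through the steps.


Sorted letters of 'easel': 'aeels'
Sorted letters of 'study': 'dstuy'
They do not match.

No


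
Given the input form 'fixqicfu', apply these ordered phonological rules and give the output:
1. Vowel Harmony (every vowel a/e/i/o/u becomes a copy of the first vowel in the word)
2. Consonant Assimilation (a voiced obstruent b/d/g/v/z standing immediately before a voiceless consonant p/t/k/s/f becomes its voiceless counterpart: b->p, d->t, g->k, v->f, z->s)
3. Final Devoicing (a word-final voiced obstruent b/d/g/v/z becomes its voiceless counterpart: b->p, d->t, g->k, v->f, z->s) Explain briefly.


Starting form: 'fixqicfu'
Rule 1: Vowel Harmony: all vowels become 'i' (matching first vowel). 'fixqicfu' -> 'fixqicfi'
Rule 2: Consonant Assimilation: no voiced obstruent (b/d/g/v/z) stands immediately before a voiceless consonant (p/t/k/s/f). No change.
Rule 3: Final Devoicing: the word ends in the vowel 'i', not a consonant. No change.
Final form: 'fixqicfi'

fixqicfi


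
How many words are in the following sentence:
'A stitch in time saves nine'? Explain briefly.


Split into words: A | stitch | in | time | saves | nine = 6 words.

6


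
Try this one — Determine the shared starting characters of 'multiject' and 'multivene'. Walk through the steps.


Compare from the start: 5 characters match: 'multi'. Mismatch at position 6: 'j' vs 'v'.

multi


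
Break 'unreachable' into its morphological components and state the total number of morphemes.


Step 1: Identify prefix: 'un' (meaning: not/reverse)
Step 2: Identify root: 'reach'
Step 3: Identify suffix(es): 'able'
Decomposition: un- (prefix: not/reverse) + reach (root) + -able (suffix: capable of)
Total morphemes: 3

3 morphemes (un- (prefix: not/reverse) + reach (root) + -able (suffix: capable of))


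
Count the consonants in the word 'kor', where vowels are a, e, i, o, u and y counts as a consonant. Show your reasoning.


Consonants in 'kor': k, r = 2 consonants.

2


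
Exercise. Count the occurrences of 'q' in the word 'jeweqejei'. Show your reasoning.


Letter 'q' in 'jeweqejei': found at position(s) 5 = 1 occurrence(s).

1


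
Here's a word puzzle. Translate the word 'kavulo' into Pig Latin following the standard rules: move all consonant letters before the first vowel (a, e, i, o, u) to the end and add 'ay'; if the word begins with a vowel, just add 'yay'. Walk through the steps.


'kavulo': move consonant cluster 'k' to end and add 'ay': 'avulokay'.

avulokay


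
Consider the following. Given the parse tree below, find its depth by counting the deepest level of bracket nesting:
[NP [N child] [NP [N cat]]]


Count bracket nesting levels:
'[' at pos 0: depth = 1
'[' at pos 4: depth = 2
'[' at pos 14: depth = 2
'[' at pos 18: depth = 3
Maximum depth reached: 3

3


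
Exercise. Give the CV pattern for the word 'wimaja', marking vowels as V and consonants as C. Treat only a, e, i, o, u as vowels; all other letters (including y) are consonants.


Letter mapping: w = C, i = V, m = C, a = V, j = C, a = V.

CVCVCV


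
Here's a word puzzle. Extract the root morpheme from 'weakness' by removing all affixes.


Remove suffix '-ness' from 'weakness' to get root 'weak'.

weak


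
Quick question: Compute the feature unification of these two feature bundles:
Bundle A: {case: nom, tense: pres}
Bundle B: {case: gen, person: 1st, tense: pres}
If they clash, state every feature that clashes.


Compare features:
case: A=nom vs B=gen -> CLASH
person: A=_ vs B=1st -> unified: 1st
tense: A=pres vs B=pres -> unified: pres
Clash detected on feature 'case' (nom vs gen); unification fails.

CLASH on 'case' (nom vs gen)


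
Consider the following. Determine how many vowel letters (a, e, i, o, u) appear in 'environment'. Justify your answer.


Vowels in 'environment': e, i, o, e = 4 vowels.

4


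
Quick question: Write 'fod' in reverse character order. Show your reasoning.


Reverse 'fod' character by character: 'dof'.

dof


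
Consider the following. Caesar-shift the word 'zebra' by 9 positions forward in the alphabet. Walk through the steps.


Shift each letter by 9: z -> i, e -> n, b -> k, r -> a, a -> j. Result: 'inkaj'.

inkaj


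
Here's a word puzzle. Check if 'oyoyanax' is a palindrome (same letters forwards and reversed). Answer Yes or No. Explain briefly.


Forward: 'oyoyanax'
Reversed: 'xanayoyo'
They differ.

No


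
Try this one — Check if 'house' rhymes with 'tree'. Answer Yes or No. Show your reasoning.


Rime (stressed vowel + following sounds) of 'house': -ouse = /aʊs/
Rime of 'tree': -ee = /iː/
/aʊs/ and /iː/ are different ending sounds, so the words do not rhyme.

No


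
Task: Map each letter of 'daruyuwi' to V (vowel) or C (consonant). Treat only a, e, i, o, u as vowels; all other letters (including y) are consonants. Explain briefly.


Letter mapping: d = C, a = V, r = C, u = V, y = C, u = V, w = C, i = V.

CVCVCVCV


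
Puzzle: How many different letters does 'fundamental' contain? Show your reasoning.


Unique letters in 'fundamental': {a, d, e, f, l, m, n, t, u} = 9 distinct letters.

9


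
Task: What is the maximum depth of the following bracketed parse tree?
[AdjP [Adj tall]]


Count bracket nesting levels:
'[' at pos 0: depth = 1
'[' at pos 6: depth = 2
Maximum depth reached: 2

2


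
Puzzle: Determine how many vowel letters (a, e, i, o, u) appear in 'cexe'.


Vowels in 'cexe': e, e = 2 vowels.

2


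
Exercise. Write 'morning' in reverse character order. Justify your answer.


Reverse 'morning' character by character: 'gninrom'.

gninrom


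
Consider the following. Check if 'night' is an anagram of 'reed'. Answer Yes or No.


Sorted letters of 'night': 'ghint'
Sorted letters of 'reed': 'deer'
They do not match.

No


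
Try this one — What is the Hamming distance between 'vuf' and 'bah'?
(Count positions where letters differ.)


Alignment:
Position 1: 'v' vs 'b' = DIFFER
Position 2: 'u' vs 'a' = DIFFER
Position 3: 'f' vs 'h' = DIFFER
Total differences: 3

3


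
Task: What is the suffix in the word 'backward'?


The word 'backward' = 'back' (root) + '-ward' (suffix). The suffix is '-ward'.

ward


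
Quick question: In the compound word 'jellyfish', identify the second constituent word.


Split 'jellyfish' into 'jelly' + 'fish'. The second part is 'fish'.

fish


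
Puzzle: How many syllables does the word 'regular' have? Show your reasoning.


Break 'regular' into syllables: reg-u-lar -> reg | u | lar = 3 syllables

3 syllables


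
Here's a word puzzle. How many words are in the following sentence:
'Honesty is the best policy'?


Split into words: Honesty | is | the | best | policy = 5 words.

5


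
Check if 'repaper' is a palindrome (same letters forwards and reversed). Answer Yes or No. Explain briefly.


Forward: 'repaper'
Reversed: 'repaper'
They are identical.

Yes


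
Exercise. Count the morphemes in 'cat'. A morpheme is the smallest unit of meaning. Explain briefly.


Decomposition: cat (free morpheme) = 1 morpheme(s)

1 morphemes


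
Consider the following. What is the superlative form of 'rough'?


Apply superlative formation (add -est): 'rough' -> 'roughest'.

roughest


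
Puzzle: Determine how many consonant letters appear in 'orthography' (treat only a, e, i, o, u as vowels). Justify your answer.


Consonants in 'orthography': r, t, h, g, r, p, h, y = 8 consonants.

8


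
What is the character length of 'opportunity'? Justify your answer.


Spell out 'opportunity' and number each letter: o(1), p(2), p(3), o(4), r(5), t(6), u(7), n(8), i(9), t(10), y(11). Total: 11 letters.

11


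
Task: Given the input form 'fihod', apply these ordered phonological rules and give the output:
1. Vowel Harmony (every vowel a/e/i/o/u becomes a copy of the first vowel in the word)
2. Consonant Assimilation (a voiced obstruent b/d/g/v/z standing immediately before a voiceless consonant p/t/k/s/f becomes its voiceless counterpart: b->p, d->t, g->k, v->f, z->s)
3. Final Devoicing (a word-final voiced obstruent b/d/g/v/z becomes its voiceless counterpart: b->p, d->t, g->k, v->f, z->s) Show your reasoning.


Starting form: 'fihod'
Rule 1: Vowel Harmony: all vowels become 'i' (matching first vowel). 'fihod' -> 'fihid'
Rule 2: Consonant Assimilation: no voiced obstruent (b/d/g/v/z) stands immediately before a voiceless consonant (p/t/k/s/f). No change.
Rule 3: Final Devoicing: word-final voiced obstruent 'd' becomes voiceless 't'. 'fihid' -> 'fihit'
Final form: 'fihit'

fihit


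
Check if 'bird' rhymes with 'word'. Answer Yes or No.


Rime (stressed vowel + following sounds) of 'bird': -ird = /ɜːrd/
Rime of 'word': -ord = /ɜːrd/
/ɜːrd/ and /ɜːrd/ are the same ending sound, so the words rhyme.

Yes


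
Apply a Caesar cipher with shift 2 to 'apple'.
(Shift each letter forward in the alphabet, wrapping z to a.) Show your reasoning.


Shift each letter by 2: a -> c, p -> r, p -> r, l -> n, e -> g. Result: 'crrng'.

crrng


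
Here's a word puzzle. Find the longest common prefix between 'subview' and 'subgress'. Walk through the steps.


Compare from the start: 3 characters match: 'sub'. Mismatch at position 4: 'v' vs 'g'.

sub


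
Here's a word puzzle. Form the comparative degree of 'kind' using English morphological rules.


Apply comparative formation (add -er): 'kind' -> 'kinder'.

kinder


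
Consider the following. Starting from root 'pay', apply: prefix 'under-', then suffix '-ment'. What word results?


Step 1: Add prefix 'under-' to 'pay' = 'underpay'
Step 2: Add suffix '-ment' to 'underpay' = 'underpayment'

underpayment


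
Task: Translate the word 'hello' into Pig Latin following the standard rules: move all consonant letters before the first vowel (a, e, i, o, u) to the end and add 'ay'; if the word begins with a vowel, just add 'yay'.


'hello': move consonant cluster 'h' to end and add 'ay': 'ellohay'.

ellohay


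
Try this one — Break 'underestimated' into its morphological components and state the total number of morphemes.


Step 1: Identify prefix: 'under' (meaning: beneath/insufficient)
Step 2: Identify root: 'estimate'
Step 3: Identify suffix(es): 'ed'
Decomposition: under- (prefix: beneath/insufficient) + estimate (root) + -ed (suffix: past)
Total morphemes: 3

3 morphemes (under- (prefix: beneath/insufficient) + estimate (root) + -ed (suffix: past))


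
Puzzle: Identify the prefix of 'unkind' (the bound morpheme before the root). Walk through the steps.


The word 'unkind' = 'un' (prefix) + 'kind' (root). The prefix is 'un'.

un


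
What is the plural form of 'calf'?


Apply rule: Change -f to -ves. 'calf' becomes 'calves'.

calves


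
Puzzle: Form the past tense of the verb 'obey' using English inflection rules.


Apply rule: Add -ed. 'obey' becomes 'obeyed'.

obeyed


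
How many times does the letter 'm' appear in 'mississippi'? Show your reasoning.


Letter 'm' in 'mississippi': found at position(s) 1 = 1 occurrence(s).

1


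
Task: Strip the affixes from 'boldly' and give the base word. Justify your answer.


Remove suffix '-ly' from 'boldly' to get root 'bold'.

bold


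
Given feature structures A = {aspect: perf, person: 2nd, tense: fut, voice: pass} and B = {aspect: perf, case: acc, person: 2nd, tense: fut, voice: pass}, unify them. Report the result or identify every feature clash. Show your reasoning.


Compare features:
aspect: A=perf vs B=perf -> unified: perf
case: A=_ vs B=acc -> unified: acc
person: A=2nd vs B=2nd -> unified: 2nd
tense: A=fut vs B=fut -> unified: fut
voice: A=pass vs B=pass -> unified: pass
No clashes found.

Unified: {aspect: perf, case: acc, person: 2nd, tense: fut, voice: pass}


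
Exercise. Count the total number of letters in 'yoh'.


Spell out 'yoh' and number each letter: y(1), o(2), h(3). Total: 3 letters.

3


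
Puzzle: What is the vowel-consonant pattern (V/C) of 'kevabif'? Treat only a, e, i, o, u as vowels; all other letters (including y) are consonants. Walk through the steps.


Letter mapping: k = C, e = V, v = C, a = V, b = C, i = V, f = C.

CVCVCVC


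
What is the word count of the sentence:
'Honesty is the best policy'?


Split into words: Honesty | is | the | best | policy = 5 words.

5


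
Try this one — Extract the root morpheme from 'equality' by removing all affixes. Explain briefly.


Remove suffix '-ity' from 'equality' to get root 'equal'.

equal


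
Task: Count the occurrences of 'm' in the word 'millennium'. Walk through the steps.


Letter 'm' in 'millennium': found at position(s) 1, 10 = 2 occurrence(s).

2


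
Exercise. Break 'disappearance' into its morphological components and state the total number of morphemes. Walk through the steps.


Step 1: Identify prefix: 'dis' (meaning: not/apart)
Step 2: Identify root: 'appear'
Step 3: Identify suffix(es): 'ance'
Decomposition: dis- (prefix: not/apart) + appear (root) + -ance (suffix: state/act)
Total morphemes: 3

3 morphemes (dis- (prefix: not/apart) + appear (root) + -ance (suffix: state/act))


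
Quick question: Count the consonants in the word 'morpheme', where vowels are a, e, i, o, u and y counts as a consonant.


Consonants in 'morpheme': m, r, p, h, m = 5 consonants.

5


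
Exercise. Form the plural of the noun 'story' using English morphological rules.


Apply rule: Change -y to -ies (consonant + y). 'story' becomes 'stories'.

stories


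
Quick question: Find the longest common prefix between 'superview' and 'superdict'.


Compare from the start: 5 characters match: 'super'. Mismatch at position 6: 'v' vs 'd'.

super


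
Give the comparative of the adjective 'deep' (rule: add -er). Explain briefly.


Apply comparative formation (add -er): 'deep' -> 'deeper'.

deeper


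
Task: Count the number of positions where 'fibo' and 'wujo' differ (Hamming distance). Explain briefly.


Alignment:
Position 1: 'f' vs 'w' = DIFFER
Position 2: 'i' vs 'u' = DIFFER
Position 3: 'b' vs 'j' = DIFFER
Position 4: 'o' vs 'o' = match
Total differences: 3

3


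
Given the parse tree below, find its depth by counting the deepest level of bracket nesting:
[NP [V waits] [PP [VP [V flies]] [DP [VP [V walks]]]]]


Count bracket nesting levels:
'[' at pos 0: depth = 1
'[' at pos 4: depth = 2
'[' at pos 14: depth = 2
'[' at pos 18: depth = 3
'[' at pos 22: depth = 4
'[' at pos 33: depth = 3
'[' at pos 37: depth = 4
'[' at pos 41: depth = 5
Maximum depth reached: 5

5


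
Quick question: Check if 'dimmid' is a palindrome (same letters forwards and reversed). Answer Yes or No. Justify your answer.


Forward: 'dimmid'
Reversed: 'dimmid'
They are identical.

Yes


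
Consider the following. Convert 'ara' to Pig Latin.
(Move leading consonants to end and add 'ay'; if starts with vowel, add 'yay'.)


'ara' starts with a vowel, so add 'yay': 'arayay'.

arayay


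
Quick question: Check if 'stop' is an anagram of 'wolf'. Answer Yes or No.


Sorted letters of 'stop': 'opst'
Sorted letters of 'wolf': 'flow'
They do not match.

No


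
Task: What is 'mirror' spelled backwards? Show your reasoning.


Reverse 'mirror' character by character: 'rorrim'.

rorrim


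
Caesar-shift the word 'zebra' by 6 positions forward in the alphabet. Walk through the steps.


Shift each letter by 6: z -> f, e -> k, b -> h, r -> x, a -> g. Result: 'fkhxg'.

fkhxg


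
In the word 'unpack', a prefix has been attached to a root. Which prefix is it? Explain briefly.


The word 'unpack' = 'un' (prefix) + 'pack' (root). The prefix is 'un'.

un


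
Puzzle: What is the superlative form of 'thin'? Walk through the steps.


Apply superlative formation (double final consonant, add -est): 'thin' -> 'thinnest'.

thinnest


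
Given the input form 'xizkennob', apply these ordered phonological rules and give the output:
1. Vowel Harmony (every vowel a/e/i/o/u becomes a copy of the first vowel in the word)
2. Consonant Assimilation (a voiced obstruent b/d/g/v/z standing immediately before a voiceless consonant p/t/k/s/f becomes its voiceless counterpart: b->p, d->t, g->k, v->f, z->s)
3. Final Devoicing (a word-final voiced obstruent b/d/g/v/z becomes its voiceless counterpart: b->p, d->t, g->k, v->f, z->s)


Starting form: 'xizkennob'
Rule 1: Vowel Harmony: all vowels become 'i' (matching first vowel). 'xizkennob' -> 'xizkinnib'
Rule 2: Consonant Assimilation: voiced obstruent before voiceless consonant becomes voiceless ('zk' -> 'sk'). 'xizkinnib' -> 'xiskinnib'
Rule 3: Final Devoicing: word-final voiced obstruent 'b' becomes voiceless 'p'. 'xiskinnib' -> 'xiskinnip'
Final form: 'xiskinnip'

xiskinnip


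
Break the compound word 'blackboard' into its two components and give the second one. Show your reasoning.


Split 'blackboard' into 'black' + 'board'. The second part is 'board'.

board


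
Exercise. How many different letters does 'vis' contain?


Unique letters in 'vis': {i, s, v} = 3 distinct letters.

3


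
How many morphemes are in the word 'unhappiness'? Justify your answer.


Decomposition: un- (prefix) + happy (root) + -ness (suffix) = 3 morpheme(s)

3 morphemes


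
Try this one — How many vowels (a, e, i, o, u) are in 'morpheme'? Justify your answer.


Vowels in 'morpheme': o, e, e = 3 vowels.

3


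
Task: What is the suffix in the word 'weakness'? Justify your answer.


The word 'weakness' = 'weak' (root) + '-ness' (suffix). The suffix is '-ness'.

ness


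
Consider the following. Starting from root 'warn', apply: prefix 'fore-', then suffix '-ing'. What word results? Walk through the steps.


Step 1: Add prefix 'fore-' to 'warn' = 'forewarn'
Step 2: Add suffix '-ing' to 'forewarn' = 'forewarning'

forewarning


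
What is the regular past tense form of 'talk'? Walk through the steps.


Apply rule: Add -ed. 'talk' becomes 'talked'.

talked


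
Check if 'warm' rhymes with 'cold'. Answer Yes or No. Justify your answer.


Rime (stressed vowel + following sounds) of 'warm': -arm = /ɔːrm/
Rime of 'cold': -old = /oʊld/
/ɔːrm/ and /oʊld/ are different ending sounds, so the words do not rhyme.

No


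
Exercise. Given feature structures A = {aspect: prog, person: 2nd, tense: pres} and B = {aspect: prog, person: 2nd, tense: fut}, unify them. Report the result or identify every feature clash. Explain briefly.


Compare features:
aspect: A=prog vs B=prog -> unified: prog
person: A=2nd vs B=2nd -> unified: 2nd
tense: A=pres vs B=fut -> CLASH
Clash detected on feature 'tense' (pres vs fut); unification fails.

CLASH on 'tense' (pres vs fut)


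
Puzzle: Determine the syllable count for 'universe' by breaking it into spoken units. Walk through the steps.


Break 'universe' into syllables: u-ni-verse -> u | ni | verse = 3 syllables

3 syllables


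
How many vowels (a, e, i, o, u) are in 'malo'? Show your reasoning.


Vowels in 'malo': a, o = 2 vowels.

2


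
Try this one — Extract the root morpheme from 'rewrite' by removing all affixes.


Remove prefix 're' from 'rewrite' to get root 'write'.

write


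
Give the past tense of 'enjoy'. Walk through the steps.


Apply rule: Add -ed. 'enjoy' becomes 'enjoyed'.

enjoyed


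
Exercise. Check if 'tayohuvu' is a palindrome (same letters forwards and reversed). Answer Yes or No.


Forward: 'tayohuvu'
Reversed: 'uvuhoyat'
They differ.

No


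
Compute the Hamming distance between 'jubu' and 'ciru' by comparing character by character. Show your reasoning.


Alignment:
Position 1: 'j' vs 'c' = DIFFER
Position 2: 'u' vs 'i' = DIFFER
Position 3: 'b' vs 'r' = DIFFER
Position 4: 'u' vs 'u' = match
Total differences: 3

3


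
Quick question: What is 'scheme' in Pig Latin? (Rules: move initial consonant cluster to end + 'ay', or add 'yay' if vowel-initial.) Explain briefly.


'scheme': move consonant cluster 'sch' to end and add 'ay': 'emeschay'.

emeschay


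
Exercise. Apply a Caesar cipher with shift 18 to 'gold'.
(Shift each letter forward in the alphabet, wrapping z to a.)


Shift each letter by 18: g -> y, o -> g, l -> d, d -> v. Result: 'ygdv'.

ygdv


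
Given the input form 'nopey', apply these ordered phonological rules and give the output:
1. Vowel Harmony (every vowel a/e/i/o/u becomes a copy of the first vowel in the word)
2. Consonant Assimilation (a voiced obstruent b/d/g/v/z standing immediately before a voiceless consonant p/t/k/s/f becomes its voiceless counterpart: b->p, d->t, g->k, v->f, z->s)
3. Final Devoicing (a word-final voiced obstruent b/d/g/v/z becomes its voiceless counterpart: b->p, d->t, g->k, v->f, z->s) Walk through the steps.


Starting form: 'nopey'
Rule 1: Vowel Harmony: all vowels become 'o' (matching first vowel). 'nopey' -> 'nopoy'
Rule 2: Consonant Assimilation: no voiced obstruent (b/d/g/v/z) stands immediately before a voiceless consonant (p/t/k/s/f). No change.
Rule 3: Final Devoicing: final consonant 'y' is not one of the voiced obstruents b/d/g/v/z. No change.
Final form: 'nopoy'

nopoy


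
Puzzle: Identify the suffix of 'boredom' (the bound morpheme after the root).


The word 'boredom' = 'bore' (root) + '-dom' (suffix). The suffix is '-dom'.

dom


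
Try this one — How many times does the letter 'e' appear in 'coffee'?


Letter 'e' in 'coffee': found at position(s) 5, 6 = 2 occurrence(s).

2


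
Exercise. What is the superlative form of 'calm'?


Apply superlative formation (add -est): 'calm' -> 'calmest'.

calmest


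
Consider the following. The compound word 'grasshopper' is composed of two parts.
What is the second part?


Split 'grasshopper' into 'grass' + 'hopper'. The second part is 'hopper'.

hopper


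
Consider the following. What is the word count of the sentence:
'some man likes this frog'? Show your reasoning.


Split into words: some | man | likes | this | frog = 5 words.

5


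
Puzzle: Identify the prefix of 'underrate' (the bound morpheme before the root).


The word 'underrate' = 'under' (prefix) + 'rate' (root). The prefix is 'under'.

under


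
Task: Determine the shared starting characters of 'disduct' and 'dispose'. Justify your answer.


Compare from the start: 3 characters match: 'dis'. Mismatch at position 4: 'd' vs 'p'.

dis


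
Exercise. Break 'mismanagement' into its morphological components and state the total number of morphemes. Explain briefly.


Step 1: Identify prefix: 'mis' (meaning: wrongly)
Step 2: Identify root: 'manage'
Step 3: Identify suffix(es): 'ment'
Decomposition: mis- (prefix: wrongly) + manage (root) + -ment (suffix: action/result)
Total morphemes: 3

3 morphemes (mis- (prefix: wrongly) + manage (root) + -ment (suffix: action/result))


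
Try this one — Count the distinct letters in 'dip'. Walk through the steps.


Unique letters in 'dip': {d, i, p} = 3 distinct letters.

3


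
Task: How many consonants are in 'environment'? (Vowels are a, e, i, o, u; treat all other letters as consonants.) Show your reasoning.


Consonants in 'environment': n, v, r, n, m, n, t = 7 consonants.

7


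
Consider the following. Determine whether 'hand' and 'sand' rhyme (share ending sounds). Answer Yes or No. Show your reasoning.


Rime (stressed vowel + following sounds) of 'hand': -and = /ænd/
Rime of 'sand': -and = /ænd/
/ænd/ and /ænd/ are the same ending sound, so the words rhyme.

Yes


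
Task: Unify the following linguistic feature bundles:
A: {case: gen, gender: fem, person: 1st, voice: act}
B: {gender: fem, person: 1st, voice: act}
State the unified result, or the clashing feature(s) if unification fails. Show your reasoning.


Compare features:
case: A=gen vs B=_ -> unified: gen
gender: A=fem vs B=fem -> unified: fem
person: A=1st vs B=1st -> unified: 1st
voice: A=act vs B=act -> unified: act
No clashes found.

Unified: {case: gen, gender: fem, person: 1st, voice: act}


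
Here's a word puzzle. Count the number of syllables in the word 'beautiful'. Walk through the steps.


Break 'beautiful' into syllables: beau-ti-ful -> beau | ti | ful = 3 syllables

3 syllables


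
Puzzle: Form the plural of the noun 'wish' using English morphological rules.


Apply rule: Add -es (sibilant/fricative ending). 'wish' becomes 'wishes'.

wishes


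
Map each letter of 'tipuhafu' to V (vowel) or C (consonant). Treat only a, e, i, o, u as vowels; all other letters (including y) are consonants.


Letter mapping: t = C, i = V, p = C, u = V, h = C, a = V, f = C, u = V.

CVCVCVCV


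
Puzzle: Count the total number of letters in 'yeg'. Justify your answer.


Spell out 'yeg' and number each letter: y(1), e(2), g(3). Total: 3 letters.

3


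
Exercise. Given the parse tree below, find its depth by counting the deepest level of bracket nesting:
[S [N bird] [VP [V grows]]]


Count bracket nesting levels:
'[' at pos 0: depth = 1
'[' at pos 3: depth = 2
'[' at pos 12: depth = 2
'[' at pos 16: depth = 3
Maximum depth reached: 3

3


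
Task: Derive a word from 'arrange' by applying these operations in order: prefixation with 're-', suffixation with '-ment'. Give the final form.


Step 1: Add prefix 're-' to 'arrange' = 'rearrange'
Step 2: Add suffix '-ment' to 'rearrange' = 'rearrangement'

rearrangement


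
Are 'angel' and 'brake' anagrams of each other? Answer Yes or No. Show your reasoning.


Sorted letters of 'angel': 'aegln'
Sorted letters of 'brake': 'abekr'
They do not match.

No


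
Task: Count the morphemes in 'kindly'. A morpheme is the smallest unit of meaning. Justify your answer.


Decomposition: kind (root) + -ly (suffix) = 2 morpheme(s)

2 morphemes


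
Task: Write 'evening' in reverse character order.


Reverse 'evening' character by character: 'gnineve'.

gnineve


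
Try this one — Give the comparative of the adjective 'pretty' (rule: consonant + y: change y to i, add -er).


Apply comparative formation (consonant + y: change y to i, add -er): 'pretty' -> 'prettier'.

prettier


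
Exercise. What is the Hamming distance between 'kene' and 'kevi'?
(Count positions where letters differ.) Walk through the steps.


Alignment:
Position 1: 'k' vs 'k' = match
Position 2: 'e' vs 'e' = match
Position 3: 'n' vs 'v' = DIFFER
Position 4: 'e' vs 'i' = DIFFER
Total differences: 2

2


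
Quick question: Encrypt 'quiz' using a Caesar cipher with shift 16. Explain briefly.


Shift each letter by 16: q -> g, u -> k, i -> y, z -> p. Result: 'gkyp'.

gkyp


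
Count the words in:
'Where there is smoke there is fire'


Split into words: Where | there | is | smoke | there | is | fire = 7 words.

7


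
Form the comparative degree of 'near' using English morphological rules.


Apply comparative formation (add -er): 'near' -> 'nearer'.

nearer


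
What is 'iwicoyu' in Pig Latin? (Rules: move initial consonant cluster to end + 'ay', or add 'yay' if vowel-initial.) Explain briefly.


'iwicoyu' starts with a vowel, so add 'yay': 'iwicoyuyay'.

iwicoyuyay


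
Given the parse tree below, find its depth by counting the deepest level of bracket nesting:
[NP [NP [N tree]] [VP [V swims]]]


Count bracket nesting levels:
'[' at pos 0: depth = 1
'[' at pos 4: depth = 2
'[' at pos 8: depth = 3
'[' at pos 18: depth = 2
'[' at pos 22: depth = 3
Maximum depth reached: 3

3


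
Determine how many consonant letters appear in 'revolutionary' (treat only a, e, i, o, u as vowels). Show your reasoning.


Consonants in 'revolutionary': r, v, l, t, n, r, y = 7 consonants.

7


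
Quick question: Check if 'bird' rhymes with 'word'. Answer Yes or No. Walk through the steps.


Rime (stressed vowel + following sounds) of 'bird': -ird = /ɜːrd/
Rime of 'word': -ord = /ɜːrd/
/ɜːrd/ and /ɜːrd/ are the same ending sound, so the words rhyme.

Yes


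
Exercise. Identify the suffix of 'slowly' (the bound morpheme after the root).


The word 'slowly' = 'slow' (root) + '-ly' (suffix). The suffix is '-ly'.

ly


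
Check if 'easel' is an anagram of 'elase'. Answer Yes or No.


Sorted letters of 'easel': 'aeels'
Sorted letters of 'elase': 'aeels'
They match.

Yes


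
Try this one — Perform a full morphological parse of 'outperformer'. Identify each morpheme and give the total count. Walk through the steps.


Step 1: Identify prefix: 'out' (meaning: surpass)
Step 2: Identify root: 'perform'
Step 3: Identify suffix(es): 'er'
Decomposition: out- (prefix: surpass) + perform (root) + -er (suffix: one who)
Total morphemes: 3

3 morphemes (out- (prefix: surpass) + perform (root) + -er (suffix: one who))


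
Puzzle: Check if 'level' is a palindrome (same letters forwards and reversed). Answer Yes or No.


Forward: 'level'
Reversed: 'level'
They are identical.

Yes


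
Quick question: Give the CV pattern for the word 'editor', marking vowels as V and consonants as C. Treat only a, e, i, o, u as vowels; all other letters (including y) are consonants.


Letter mapping: e = V, d = C, i = V, t = C, o = V, r = C.

VCVCVC


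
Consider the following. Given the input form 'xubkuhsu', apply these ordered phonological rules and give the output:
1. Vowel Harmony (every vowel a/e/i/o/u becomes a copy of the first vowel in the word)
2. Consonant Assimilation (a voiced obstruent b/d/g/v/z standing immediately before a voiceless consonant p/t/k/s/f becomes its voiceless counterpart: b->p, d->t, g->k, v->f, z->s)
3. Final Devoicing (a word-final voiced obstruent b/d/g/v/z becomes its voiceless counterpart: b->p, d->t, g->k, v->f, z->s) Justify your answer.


Starting form: 'xubkuhsu'
Rule 1: Vowel Harmony: all vowels already match. No change.
Rule 2: Consonant Assimilation: voiced obstruent before voiceless consonant becomes voiceless ('bk' -> 'pk'). 'xubkuhsu' -> 'xupkuhsu'
Rule 3: Final Devoicing: the word ends in the vowel 'u', not a consonant. No change.
Final form: 'xupkuhsu'

xupkuhsu


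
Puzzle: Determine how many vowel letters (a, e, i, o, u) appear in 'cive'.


Vowels in 'cive': i, e = 2 vowels.

2


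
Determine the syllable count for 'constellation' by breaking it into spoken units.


Break 'constellation' into syllables: con-stel-la-tion -> con | stel | la | tion = 4 syllables

4 syllables


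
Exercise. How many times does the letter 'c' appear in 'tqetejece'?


Letter 'c' in 'tqetejece': found at position(s) 8 = 1 occurrence(s).

1


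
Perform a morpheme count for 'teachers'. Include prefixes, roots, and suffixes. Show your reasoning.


Decomposition: teach (root) + -er (suffix) + -s (plural) = 3 morpheme(s)

3 morphemes


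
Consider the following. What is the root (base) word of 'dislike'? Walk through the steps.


Remove prefix 'dis' from 'dislike' to get root 'like'.

like


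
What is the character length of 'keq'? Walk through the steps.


Spell out 'keq' and number each letter: k(1), e(2), q(3). Total: 3 letters.

3


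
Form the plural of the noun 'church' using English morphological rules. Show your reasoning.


Apply rule: Add -es (sibilant/fricative ending). 'church' becomes 'churches'.

churches


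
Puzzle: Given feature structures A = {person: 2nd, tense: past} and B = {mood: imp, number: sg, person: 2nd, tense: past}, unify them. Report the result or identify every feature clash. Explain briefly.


Compare features:
mood: A=_ vs B=imp -> unified: imp
number: A=_ vs B=sg -> unified: sg
person: A=2nd vs B=2nd -> unified: 2nd
tense: A=past vs B=past -> unified: past
No clashes found.

Unified: {mood: imp, number: sg, person: 2nd, tense: past}


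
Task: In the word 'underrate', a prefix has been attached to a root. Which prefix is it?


The word 'underrate' = 'under' (prefix) + 'rate' (root). The prefix is 'under'.

under


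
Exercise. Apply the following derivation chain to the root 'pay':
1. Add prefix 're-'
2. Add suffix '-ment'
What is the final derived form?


Step 1: Add prefix 're-' to 'pay' = 'repay'
Step 2: Add suffix '-ment' to 'repay' = 'repayment'

repayment


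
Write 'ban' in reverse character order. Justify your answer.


Reverse 'ban' character by character: 'nab'.

nab


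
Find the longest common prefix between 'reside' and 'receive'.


Compare from the start: 2 characters match: 're'. Mismatch at position 3: 's' vs 'c'.

re


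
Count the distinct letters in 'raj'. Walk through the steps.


Unique letters in 'raj': {a, j, r} = 3 distinct letters.

3


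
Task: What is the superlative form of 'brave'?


Apply superlative formation (ends in e: add -st): 'brave' -> 'bravest'.

bravest


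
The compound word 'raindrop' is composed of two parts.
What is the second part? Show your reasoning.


Split 'raindrop' into 'rain' + 'drop'. The second part is 'drop'.

drop


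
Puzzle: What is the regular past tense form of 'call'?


Apply rule: Add -ed. 'call' becomes 'called'.

called


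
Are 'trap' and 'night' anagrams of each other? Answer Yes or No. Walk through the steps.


Sorted letters of 'trap': 'aprt'
Sorted letters of 'night': 'ghint'
They do not match.

No


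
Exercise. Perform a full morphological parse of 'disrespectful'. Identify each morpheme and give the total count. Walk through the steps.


Step 1: Identify prefix: 'dis' (meaning: not/apart)
Step 2: Identify root: 'respect'
Step 3: Identify suffix(es): 'ful'
Decomposition: dis- (prefix: not/apart) + respect (root) + -ful (suffix: full of)
Total morphemes: 3

3 morphemes (dis- (prefix: not/apart) + respect (root) + -ful (suffix: full of))


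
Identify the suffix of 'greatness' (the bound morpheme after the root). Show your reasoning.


The word 'greatness' = 'great' (root) + '-ness' (suffix). The suffix is '-ness'.

ness


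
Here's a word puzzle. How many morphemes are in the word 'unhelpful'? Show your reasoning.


Decomposition: un- (prefix) + help (root) + -ful (suffix) = 3 morpheme(s)

3 morphemes
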